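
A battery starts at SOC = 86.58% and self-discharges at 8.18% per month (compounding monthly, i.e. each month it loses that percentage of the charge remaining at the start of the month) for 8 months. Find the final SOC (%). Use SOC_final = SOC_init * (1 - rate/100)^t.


decay = (1 - 8.18/100)^8 = 0.50524
SOC_final = 86.58 * 0.50524 = 43.74%

43.74%


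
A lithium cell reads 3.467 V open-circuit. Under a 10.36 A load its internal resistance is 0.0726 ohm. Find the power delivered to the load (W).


Step 1: V_terminal = OCV - I*R = 3.467 - 10.36 * 0.0726 = 2.7149 V
Step 2: P_out = V_terminal * I = 2.7149 * 10.36 = 28.13 W

28.13 W


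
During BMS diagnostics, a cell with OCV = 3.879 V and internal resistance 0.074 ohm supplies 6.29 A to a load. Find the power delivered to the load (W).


Step 1: V_terminal = OCV - I*R = 3.879 - 6.29 * 0.074 = 3.4135 V
Step 2: P_out = V_terminal * I = 3.4135 * 6.29 = 21.47 W

21.47 W


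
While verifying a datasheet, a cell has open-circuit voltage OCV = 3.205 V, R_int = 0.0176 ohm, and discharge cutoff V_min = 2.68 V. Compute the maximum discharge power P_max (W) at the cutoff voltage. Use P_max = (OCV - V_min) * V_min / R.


dV = OCV - V_min = 0.525 V (so I_max = dV / R)
P_max = dV * V_min / R = 0.525 * 2.68 / 0.0176 = 79.94 W

79.94 W


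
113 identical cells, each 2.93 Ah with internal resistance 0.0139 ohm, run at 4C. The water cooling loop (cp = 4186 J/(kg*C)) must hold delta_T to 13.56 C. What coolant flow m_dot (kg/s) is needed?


Step 1: I = 4 * 2.93 = 11.72 A
Step 2: Q_cell = I^2 * R = 11.72^2 * 0.0139 = 1.9093 W
Step 3: Q_total = 113 * 1.9093 = 215.75 W
Step 4: m_dot = Q_total / (cp * dT) = 215.75 / (4186 * 13.56) = 0.003801 kg/s

0.003801 kg/s


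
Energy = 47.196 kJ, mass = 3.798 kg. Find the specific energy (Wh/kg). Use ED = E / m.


Convert: E = 47.196 kJ = 13.11 Wh
ED = E / m = 13.11 / 3.798 = 3.452 Wh/kg

3.452 Wh/kg


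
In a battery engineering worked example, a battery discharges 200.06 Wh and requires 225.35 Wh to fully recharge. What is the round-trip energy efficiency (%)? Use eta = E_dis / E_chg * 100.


eta_e = E_dis / E_chg * 100 = 200.06 / 225.35 * 100 = 88.78%

88.78%


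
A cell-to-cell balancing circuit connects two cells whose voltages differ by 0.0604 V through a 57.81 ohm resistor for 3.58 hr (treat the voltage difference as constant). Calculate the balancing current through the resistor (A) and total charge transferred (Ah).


I_bal = dV / R = 0.0604 / 57.81 = 0.0010448 A
Q = I_bal * t = 0.0010448 * 3.58 = 0.003740 Ah

I=0.0010448 A, Q=0.003740 Ah


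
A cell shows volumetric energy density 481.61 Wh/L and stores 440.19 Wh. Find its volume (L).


V = E / ED = 440.19 / 481.61 = 0.9140 L

0.9140 L


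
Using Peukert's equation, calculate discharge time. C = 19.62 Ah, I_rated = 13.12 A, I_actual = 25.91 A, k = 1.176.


Step 1: t_rated = C / I_rated = 19.62 / 13.12 = 1.4954 hr
Step 2: ratio = 13.12 / 25.91 = 0.50637
Step 3: ratio^k = 0.50637^1.176 = 0.44922
Step 4: t = t_rated * ratio^k = 1.4954 * 0.44922 = 0.6718 hr

0.6718 hr


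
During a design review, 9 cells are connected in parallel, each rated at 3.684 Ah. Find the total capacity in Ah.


Parallel capacities add: 9 * 3.684 Ah = 33.156 Ah

33.156 Ah


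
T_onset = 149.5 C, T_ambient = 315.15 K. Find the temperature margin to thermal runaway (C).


Convert: T_ambient = 315.15 K = 42 C
margin = 149.5 - 42 = 107.5 C

107.5 C


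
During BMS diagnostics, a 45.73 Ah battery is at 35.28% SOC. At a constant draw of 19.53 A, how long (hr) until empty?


Step 1: remaining = SOC/100 * C_total = 35.28/100 * 45.73 = 16.134 Ah
Step 2: t = remaining / I = 16.134 / 19.53 = 0.8261 hr

0.8261 hr


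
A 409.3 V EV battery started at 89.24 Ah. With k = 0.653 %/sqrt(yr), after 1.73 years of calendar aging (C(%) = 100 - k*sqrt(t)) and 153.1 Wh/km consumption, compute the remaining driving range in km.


Step 1: capacity retention = 100 - 0.653 * sqrt(1.73) = 100 - 0.653 * 1.3153 = 99.141%
Step 2: C_now = 89.24 * 99.141/100 = 88.473 Ah
Step 3: E_pack = V * C_now = 409.3 * 88.473 = 36212 Wh
Step 4: range = E_pack / consumption = 36212 / 153.1 = 236.5 km

236.5 km


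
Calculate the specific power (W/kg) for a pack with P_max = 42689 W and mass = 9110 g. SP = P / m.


Convert: m = 9110 g = 9.11 kg
Specific power = 42689 W / 9.11 kg = 4686 W/kg

4686 W/kg


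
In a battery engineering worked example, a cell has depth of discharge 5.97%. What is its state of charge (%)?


SOC = 100 - DOD = 100 - 5.97 = 94.03%

94.03%


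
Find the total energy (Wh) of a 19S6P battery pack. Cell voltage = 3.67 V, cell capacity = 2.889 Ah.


E = Ns * Vcell * Np * Ccell = 19 * 3.67 * 6 * 2.889 = 1209 Wh

1209 Wh


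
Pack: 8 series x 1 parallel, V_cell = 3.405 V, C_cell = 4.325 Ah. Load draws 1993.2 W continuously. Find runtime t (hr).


Step 1: E_pack = Ns * V_cell * Np * C_cell = 8 * 3.405 * 1 * 4.325 = 117.81 Wh
Step 2: t = E_pack / P = 117.81 / 1993.2 = 0.05911 hr

0.05911 hr


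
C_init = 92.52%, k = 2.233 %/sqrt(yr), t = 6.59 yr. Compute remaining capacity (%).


Step 1: sqrt(6.59 yr) = 2.5671
Step 2: drop = 2.233 * 2.5671 = 5.7323
Step 3: C_final = 92.52 - 5.7323 = 86.79%

86.79%


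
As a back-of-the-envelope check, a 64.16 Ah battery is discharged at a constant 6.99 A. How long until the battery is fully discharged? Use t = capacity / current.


t = capacity / current = 64.16 / 6.99 = 9.179 hr

9.179 hr


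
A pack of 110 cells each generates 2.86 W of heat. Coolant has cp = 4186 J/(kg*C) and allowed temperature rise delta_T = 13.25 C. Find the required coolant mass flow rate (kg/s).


Step 1: Total heat Q = 110 * 2.86 W = 314.6 W
Step 2: denom = cp * dT = 4186 * 13.25 = 55465
Step 3: m_dot = 314.6 / 55465 = 0.005672 kg/s

0.005672 kg/s


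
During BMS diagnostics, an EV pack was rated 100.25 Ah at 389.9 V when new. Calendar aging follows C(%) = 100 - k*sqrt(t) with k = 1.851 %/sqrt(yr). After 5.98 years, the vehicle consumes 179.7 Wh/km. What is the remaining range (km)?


Step 1: capacity retention = 100 - 1.851 * sqrt(5.98) = 100 - 1.851 * 2.4454 = 95.474%
Step 2: C_now = 100.25 * 95.474/100 = 95.713 Ah
Step 3: E_pack = V * C_now = 389.9 * 95.713 = 37318 Wh
Step 4: range = E_pack / consumption = 37318 / 179.7 = 207.7 km

207.7 km


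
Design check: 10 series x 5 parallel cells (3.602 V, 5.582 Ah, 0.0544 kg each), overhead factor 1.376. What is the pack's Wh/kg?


Step 1: V_pack = 10 * 3.602 = 36.02 V
Step 2: C_pack = 5 * 5.582 = 27.91 Ah
Step 3: E_pack = V_pack * C_pack = 36.02 * 27.91 = 1005.3 Wh
Step 4: m_pack = 10 * 5 * 0.0544 * 1.376 = 3.7427 kg
Step 5: ED = E_pack / m_pack = 1005.3 / 3.7427 = 268.6 Wh/kg

268.6 Wh/kg


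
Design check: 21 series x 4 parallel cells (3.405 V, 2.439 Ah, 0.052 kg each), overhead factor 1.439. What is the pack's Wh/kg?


Step 1: V_pack = 21 * 3.405 = 71.505 V
Step 2: C_pack = 4 * 2.439 = 9.756 Ah
Step 3: E_pack = V_pack * C_pack = 71.505 * 9.756 = 697.6 Wh
Step 4: m_pack = 21 * 4 * 0.052 * 1.439 = 6.2856 kg
Step 5: ED = E_pack / m_pack = 697.6 / 6.2856 = 111.0 Wh/kg

111.0 Wh/kg


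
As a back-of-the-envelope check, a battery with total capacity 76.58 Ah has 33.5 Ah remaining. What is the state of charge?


SOC = (remaining / total) * 100 = (33.5 / 76.58) * 100 = 43.75%

43.75%


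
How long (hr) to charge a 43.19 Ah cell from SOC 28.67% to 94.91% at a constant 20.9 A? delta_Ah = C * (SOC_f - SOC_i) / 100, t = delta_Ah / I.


Step 1: dSOC = 94.91% - 28.67% = 66.24%
Step 2: delta_Ah = 43.19 * 66.24 / 100 = 28.609 Ah
Step 3: t = 28.609 / 20.9 = 1.369 hr

1.369 hr


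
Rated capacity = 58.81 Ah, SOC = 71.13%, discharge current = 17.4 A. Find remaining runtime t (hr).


Step 1: remaining = SOC/100 * C_total = 71.13/100 * 58.81 = 41.832 Ah
Step 2: t = remaining / I = 41.832 / 17.4 = 2.404 hr

2.404 hr


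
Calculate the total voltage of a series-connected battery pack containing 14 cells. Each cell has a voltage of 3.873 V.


With 14 cells in series at 3.873 V each, V_pack = 54.222 V

54.222 V


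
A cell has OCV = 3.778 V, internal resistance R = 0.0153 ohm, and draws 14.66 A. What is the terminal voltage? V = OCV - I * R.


V = OCV - I*R = 3.778 - 14.66 * 0.0153 = 3.554 V

3.554 V


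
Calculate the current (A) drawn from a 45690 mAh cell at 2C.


Convert: capacity = 45690 mAh = 45.69 Ah
I = C_rate * capacity = 2 * 45.69 = 91.38 A

91.38 A


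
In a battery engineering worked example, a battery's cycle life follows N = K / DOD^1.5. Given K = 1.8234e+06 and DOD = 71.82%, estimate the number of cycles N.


Step 1: DOD^1.5 = 71.82^1.5 = 608.65
Step 2: N = 1.8234e+06 / 608.65 = 2996 cycles

2996 cycles


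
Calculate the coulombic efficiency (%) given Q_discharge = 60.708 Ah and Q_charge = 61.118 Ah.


eta_c = Q_dis / Q_chg * 100 = 60.708 / 61.118 * 100 = 99.33%

99.33%


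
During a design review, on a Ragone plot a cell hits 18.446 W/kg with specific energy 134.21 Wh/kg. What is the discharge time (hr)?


t = E / P = 134.21 / 18.446 = 7.276 hr

7.276 hr


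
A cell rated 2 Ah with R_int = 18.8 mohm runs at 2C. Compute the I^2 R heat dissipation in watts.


Convert: R = 18.8 mohm = 0.0188 ohm
Step 1: I = C_rate * capacity = 2 * 2 = 4 A
Step 2: Q = I^2 * R = 4^2 * 0.0188 = 16 * 0.0188 = 0.3008 W

0.3008 W


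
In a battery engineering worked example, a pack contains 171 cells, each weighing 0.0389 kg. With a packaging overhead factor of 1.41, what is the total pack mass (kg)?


m_pack = n * m_cell * overhead = 171 * 0.0389 * 1.41 = 9.379 kg

9.379 kg


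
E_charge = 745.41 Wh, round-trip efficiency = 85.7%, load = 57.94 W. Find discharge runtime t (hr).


Step 1: E_discharge = eta/100 * E_charge = 85.7/100 * 745.41 = 638.82 Wh
Step 2: t = E_discharge / P = 638.82 / 57.94 = 11.03 hr

11.03 hr


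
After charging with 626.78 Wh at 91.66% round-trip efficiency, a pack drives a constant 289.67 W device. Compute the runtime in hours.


Step 1: E_discharge = eta/100 * E_charge = 91.66/100 * 626.78 = 574.51 Wh
Step 2: t = E_discharge / P = 574.51 / 289.67 = 1.983 hr

1.983 hr


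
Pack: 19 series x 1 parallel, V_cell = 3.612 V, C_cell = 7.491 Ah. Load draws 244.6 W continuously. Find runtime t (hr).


Step 1: E_pack = Ns * V_cell * Np * C_cell = 19 * 3.612 * 1 * 7.491 = 514.09 Wh
Step 2: t = E_pack / P = 514.09 / 244.6 = 2.102 hr

2.102 hr


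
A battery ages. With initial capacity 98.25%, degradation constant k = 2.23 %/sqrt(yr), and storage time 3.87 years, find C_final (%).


Step 1: sqrt(3.87 yr) = 1.9672
Step 2: drop = 2.23 * 1.9672 = 4.3869
Step 3: C_final = 98.25 - 4.3869 = 93.86%

93.86%


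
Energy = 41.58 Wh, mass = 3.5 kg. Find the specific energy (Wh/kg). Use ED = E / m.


Specific energy = 41.58 Wh / 3.5 kg = 11.88 Wh/kg

11.88 Wh/kg


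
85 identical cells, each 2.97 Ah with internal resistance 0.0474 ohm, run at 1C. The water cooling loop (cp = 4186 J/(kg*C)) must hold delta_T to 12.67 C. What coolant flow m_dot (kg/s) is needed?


Step 1: I = 1 * 2.97 = 2.97 A
Step 2: Q_cell = I^2 * R = 2.97^2 * 0.0474 = 0.41811 W
Step 3: Q_total = 85 * 0.41811 = 35.539 W
Step 4: m_dot = Q_total / (cp * dT) = 35.539 / (4186 * 12.67) = 6.701e-04 kg/s

6.701e-04 kg/s


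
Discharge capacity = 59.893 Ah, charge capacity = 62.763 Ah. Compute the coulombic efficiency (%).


Coulombic efficiency = 59.893/62.763 * 100% = 95.43%

95.43%


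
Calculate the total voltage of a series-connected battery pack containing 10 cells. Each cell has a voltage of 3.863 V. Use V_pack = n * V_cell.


Series voltages add: 10 * 3.863 V = 38.63 V

38.63 V


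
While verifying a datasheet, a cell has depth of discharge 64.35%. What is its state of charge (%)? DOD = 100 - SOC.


SOC = 100 - DOD = 100 - 64.35 = 35.65%

35.65%


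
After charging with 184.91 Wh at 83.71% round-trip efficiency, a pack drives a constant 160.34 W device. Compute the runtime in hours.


Step 1: E_discharge = eta/100 * E_charge = 83.71/100 * 184.91 = 154.79 Wh
Step 2: t = E_discharge / P = 154.79 / 160.34 = 0.9654 hr

0.9654 hr


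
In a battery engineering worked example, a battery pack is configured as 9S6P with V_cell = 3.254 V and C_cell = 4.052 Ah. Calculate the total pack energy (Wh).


V_pack = 9 * 3.254 = 29.286 V
C_pack = 6 * 4.052 = 24.312 Ah
E = V_pack * C_pack = 29.286 * 24.312 = 712.0 Wh

712.0 Wh


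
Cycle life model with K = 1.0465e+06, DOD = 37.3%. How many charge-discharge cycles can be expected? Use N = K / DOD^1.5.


DOD^1.5 = 227.8
N = K / DOD^1.5 = 1.0465e+06 / 227.8 = 4594

4594 cycles


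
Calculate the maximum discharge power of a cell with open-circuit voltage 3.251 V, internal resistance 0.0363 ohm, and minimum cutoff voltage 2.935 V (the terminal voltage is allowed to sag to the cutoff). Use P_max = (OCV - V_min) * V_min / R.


dV = OCV - V_min = 0.316 V (so I_max = dV / R)
P_max = dV * V_min / R = 0.316 * 2.935 / 0.0363 = 25.55 W

25.55 W


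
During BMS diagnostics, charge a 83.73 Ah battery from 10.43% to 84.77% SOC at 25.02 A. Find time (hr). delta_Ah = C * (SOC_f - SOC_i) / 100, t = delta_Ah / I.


Step 1: dSOC = 84.77% - 10.43% = 74.34%
Step 2: delta_Ah = 83.73 * 74.34 / 100 = 62.245 Ah
Step 3: t = 62.245 / 25.02 = 2.488 hr

2.488 hr


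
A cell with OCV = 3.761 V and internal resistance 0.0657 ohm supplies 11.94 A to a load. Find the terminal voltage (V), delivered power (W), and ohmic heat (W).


Step 1: V_terminal = OCV - I*R = 3.761 - 11.94 * 0.0657 = 2.9765 V
Step 2: P_out = V_terminal * I = 2.9765 * 11.94 = 35.54 W
Step 3: Q = I^2 * R = 11.94^2 * 0.0657 = 9.366 W

V=2.9765 V, P=35.54 W, Q=9.366 W


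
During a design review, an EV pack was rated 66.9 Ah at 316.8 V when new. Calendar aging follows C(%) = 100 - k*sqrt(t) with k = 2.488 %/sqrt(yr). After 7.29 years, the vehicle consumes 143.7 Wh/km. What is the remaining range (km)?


Step 1: capacity retention = 100 - 2.488 * sqrt(7.29) = 100 - 2.488 * 2.7 = 93.282%
Step 2: C_now = 66.9 * 93.282/100 = 62.406 Ah
Step 3: E_pack = V * C_now = 316.8 * 62.406 = 19770 Wh
Step 4: range = E_pack / consumption = 19770 / 143.7 = 137.6 km

137.6 km


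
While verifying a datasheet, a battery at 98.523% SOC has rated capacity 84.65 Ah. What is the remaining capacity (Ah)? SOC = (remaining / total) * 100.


remaining = SOC / 100 * total = 98.523 / 100 * 84.65 = 83.40 Ah

83.40 Ah


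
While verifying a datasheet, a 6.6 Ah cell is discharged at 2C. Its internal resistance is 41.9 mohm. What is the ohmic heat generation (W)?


Convert: R = 41.9 mohm = 0.0419 ohm
Step 1: I = C_rate * capacity = 2 * 6.6 = 13.2 A
Step 2: Q = I^2 * R = 13.2^2 * 0.0419 = 174.24 * 0.0419 = 7.301 W

7.301 W


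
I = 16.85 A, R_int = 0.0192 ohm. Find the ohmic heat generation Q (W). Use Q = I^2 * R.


Q = I^2 * R = 16.85^2 * 0.0192 = 5.451 W

5.451 W


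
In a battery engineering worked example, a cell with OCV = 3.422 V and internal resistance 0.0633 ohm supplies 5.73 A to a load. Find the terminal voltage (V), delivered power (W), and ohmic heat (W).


Step 1: V_terminal = OCV - I*R = 3.422 - 5.73 * 0.0633 = 3.0593 V
Step 2: P_out = V_terminal * I = 3.0593 * 5.73 = 17.53 W
Step 3: Q = I^2 * R = 5.73^2 * 0.0633 = 2.078 W

V=3.0593 V, P=17.53 W, Q=2.078 W


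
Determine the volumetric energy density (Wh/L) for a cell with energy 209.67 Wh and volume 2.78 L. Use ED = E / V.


ED = E / V = 209.67 / 2.78 = 75.42 Wh/L

75.42 Wh/L


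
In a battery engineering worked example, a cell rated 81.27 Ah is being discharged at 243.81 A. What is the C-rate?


C_rate = I / capacity = 243.81 / 81.27 = 3C

3C


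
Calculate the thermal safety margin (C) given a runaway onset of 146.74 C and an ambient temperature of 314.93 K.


Convert: T_ambient = 314.93 K = 41.78 C
margin = 146.74 - 41.78 = 104.96 C

104.96 C


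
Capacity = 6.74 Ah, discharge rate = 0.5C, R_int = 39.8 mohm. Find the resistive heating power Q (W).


Convert: R = 39.8 mohm = 0.0398 ohm
Step 1: I = C_rate * capacity = 0.5 * 6.74 = 3.37 A
Step 2: Q = I^2 * R = 3.37^2 * 0.0398 = 11.357 * 0.0398 = 0.4520 W

0.4520 W


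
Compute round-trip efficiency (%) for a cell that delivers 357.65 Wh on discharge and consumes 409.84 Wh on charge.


Round-trip efficiency = 357.65/409.84 * 100% = 87.27%

87.27%


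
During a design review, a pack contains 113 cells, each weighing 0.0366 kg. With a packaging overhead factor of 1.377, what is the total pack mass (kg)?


m_pack = n * m_cell * overhead = 113 * 0.0366 * 1.377 = 5.695 kg

5.695 kg


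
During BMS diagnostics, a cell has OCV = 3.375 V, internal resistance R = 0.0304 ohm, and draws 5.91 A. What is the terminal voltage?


V = OCV - I*R = 3.375 - 5.91 * 0.0304 = 3.195 V

3.195 V


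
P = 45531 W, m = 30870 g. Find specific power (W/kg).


Convert: m = 30870 g = 30.87 kg
Specific power = 45531 W / 30.87 kg = 1475 W/kg

1475 W/kg


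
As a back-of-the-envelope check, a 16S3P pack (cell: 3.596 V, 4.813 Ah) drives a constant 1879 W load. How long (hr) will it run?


Step 1: E_pack = Ns * V_cell * Np * C_cell = 16 * 3.596 * 3 * 4.813 = 830.76 Wh
Step 2: t = E_pack / P = 830.76 / 1879 = 0.4421 hr

0.4421 hr


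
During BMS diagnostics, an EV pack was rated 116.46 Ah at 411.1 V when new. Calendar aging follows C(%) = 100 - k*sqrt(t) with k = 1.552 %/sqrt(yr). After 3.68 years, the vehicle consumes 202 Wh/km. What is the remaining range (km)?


Step 1: capacity retention = 100 - 1.552 * sqrt(3.68) = 100 - 1.552 * 1.9183 = 97.023%
Step 2: C_now = 116.46 * 97.023/100 = 112.99 Ah
Step 3: E_pack = V * C_now = 411.1 * 112.99 = 46450 Wh
Step 4: range = E_pack / consumption = 46450 / 202 = 230.0 km

230.0 km


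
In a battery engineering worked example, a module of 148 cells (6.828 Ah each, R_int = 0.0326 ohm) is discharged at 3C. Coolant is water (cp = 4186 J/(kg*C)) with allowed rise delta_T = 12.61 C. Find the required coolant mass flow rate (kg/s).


Step 1: I = 3 * 6.828 = 20.484 A
Step 2: Q_cell = I^2 * R = 20.484^2 * 0.0326 = 13.679 W
Step 3: Q_total = 148 * 13.679 = 2024.5 W
Step 4: m_dot = Q_total / (cp * dT) = 2024.5 / (4186 * 12.61) = 0.03835 kg/s

0.03835 kg/s


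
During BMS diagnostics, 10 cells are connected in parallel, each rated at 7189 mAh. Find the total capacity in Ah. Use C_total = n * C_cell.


Convert: C_cell = 7189 mAh = 7.189 Ah
C_total = 10 * 7.189 = 71.89 Ah

71.89 Ah


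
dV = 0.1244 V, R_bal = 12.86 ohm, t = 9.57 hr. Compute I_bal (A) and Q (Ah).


First, Ohm's law: I_bal = 0.1244 V / 12.86 ohm = 0.0096734 A
Then Q = I * t = 0.0096734 A * 9.57 hr = 0.09257 Ah

I=0.0096734 A, Q=0.09257 Ah


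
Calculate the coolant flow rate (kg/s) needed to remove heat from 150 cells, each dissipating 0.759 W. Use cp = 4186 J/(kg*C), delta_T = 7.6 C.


Step 1: Total heat Q = 150 * 0.759 W = 113.85 W
Step 2: denom = cp * dT = 4186 * 7.6 = 31814
Step 3: m_dot = 113.85 / 31814 = 0.003579 kg/s

0.003579 kg/s


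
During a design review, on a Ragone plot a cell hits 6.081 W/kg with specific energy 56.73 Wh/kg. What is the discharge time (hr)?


t = E / P = 56.73 / 6.081 = 9.329 hr

9.329 hr


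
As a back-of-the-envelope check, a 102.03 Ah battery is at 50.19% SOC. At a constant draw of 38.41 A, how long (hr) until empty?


Step 1: remaining = SOC/100 * C_total = 50.19/100 * 102.03 = 51.209 Ah
Step 2: t = remaining / I = 51.209 / 38.41 = 1.333 hr

1.333 hr


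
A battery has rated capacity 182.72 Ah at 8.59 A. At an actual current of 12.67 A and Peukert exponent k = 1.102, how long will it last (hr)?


t_rated = C / I_rated = 182.72 / 8.59 = 21.271 hr
(I_rated/I)^k = (0.67798)^1.102 = 0.65163
t = t_rated * (I_rated/I)^k = 21.271 * 0.65163 = 13.86 hr

13.86 hr


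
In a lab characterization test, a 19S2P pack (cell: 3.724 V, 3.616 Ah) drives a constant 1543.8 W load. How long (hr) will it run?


Step 1: E_pack = Ns * V_cell * Np * C_cell = 19 * 3.724 * 2 * 3.616 = 511.71 Wh
Step 2: t = E_pack / P = 511.71 / 1543.8 = 0.3315 hr

0.3315 hr


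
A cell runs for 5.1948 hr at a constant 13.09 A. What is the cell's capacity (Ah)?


C = I * t = 13.09 * 5.1948 = 68.00 Ah

68.00 Ah


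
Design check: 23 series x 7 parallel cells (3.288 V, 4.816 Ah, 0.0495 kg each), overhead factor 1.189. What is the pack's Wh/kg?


Step 1: V_pack = 23 * 3.288 = 75.624 V
Step 2: C_pack = 7 * 4.816 = 33.712 Ah
Step 3: E_pack = V_pack * C_pack = 75.624 * 33.712 = 2549.4 Wh
Step 4: m_pack = 23 * 7 * 0.0495 * 1.189 = 9.4757 kg
Step 5: ED = E_pack / m_pack = 2549.4 / 9.4757 = 269.0 Wh/kg

269.0 Wh/kg


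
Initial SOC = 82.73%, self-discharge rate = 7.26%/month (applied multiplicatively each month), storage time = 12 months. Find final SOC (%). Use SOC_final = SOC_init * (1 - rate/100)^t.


Monthly retention factor = 1 - 7.26/100 = 0.9274
Over 12 months: factor^12 = 0.40477
SOC_final = 82.73 * 0.40477 = 33.49%

33.49%


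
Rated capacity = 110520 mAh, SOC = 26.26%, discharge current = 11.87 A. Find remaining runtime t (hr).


Convert: C_total = 110520 mAh = 110.52 Ah
Step 1: remaining = SOC/100 * C_total = 26.26/100 * 110.52 = 29.023 Ah
Step 2: t = remaining / I = 29.023 / 11.87 = 2.445 hr

2.445 hr


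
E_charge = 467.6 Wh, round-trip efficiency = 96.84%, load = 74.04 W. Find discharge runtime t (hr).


Step 1: E_discharge = eta/100 * E_charge = 96.84/100 * 467.6 = 452.82 Wh
Step 2: t = E_discharge / P = 452.82 / 74.04 = 6.116 hr

6.116 hr


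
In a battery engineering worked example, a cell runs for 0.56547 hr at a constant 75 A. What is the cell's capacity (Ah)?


C = I * t = 75 * 0.56547 = 42.41 Ah

42.41 Ah


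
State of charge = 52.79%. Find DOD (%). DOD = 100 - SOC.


Complement of SOC: DOD = 100% - 52.79% = 47.21%

47.21%


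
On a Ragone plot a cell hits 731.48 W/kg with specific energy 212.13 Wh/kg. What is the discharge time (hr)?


t = E / P = 212.13 / 731.48 = 0.2900 hr

0.2900 hr


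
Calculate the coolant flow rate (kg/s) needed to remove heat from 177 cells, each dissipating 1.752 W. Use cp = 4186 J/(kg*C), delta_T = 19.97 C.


Step 1: Total heat Q = 177 * 1.752 W = 310.1 W
Step 2: denom = cp * dT = 4186 * 19.97 = 83594
Step 3: m_dot = 310.1 / 83594 = 0.003710 kg/s

0.003710 kg/s


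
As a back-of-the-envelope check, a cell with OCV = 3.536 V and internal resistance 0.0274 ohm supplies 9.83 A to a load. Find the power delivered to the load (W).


Step 1: V_terminal = OCV - I*R = 3.536 - 9.83 * 0.0274 = 3.2667 V
Step 2: P_out = V_terminal * I = 3.2667 * 9.83 = 32.11 W

32.11 W


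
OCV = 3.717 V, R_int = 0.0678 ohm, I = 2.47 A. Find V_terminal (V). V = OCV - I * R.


V = OCV - I*R = 3.717 - 2.47 * 0.0678 = 3.550 V

3.550 V


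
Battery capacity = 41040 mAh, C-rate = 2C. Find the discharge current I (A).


Convert: capacity = 41040 mAh = 41.04 Ah
I = C_rate * capacity = 2 * 41.04 = 82.08 A

82.08 A


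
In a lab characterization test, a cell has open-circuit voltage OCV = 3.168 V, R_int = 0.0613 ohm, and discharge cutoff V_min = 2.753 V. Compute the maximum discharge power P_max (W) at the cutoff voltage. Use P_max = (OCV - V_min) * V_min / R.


P_max = (OCV - V_min) * V_min / R = (3.168 - 2.753) * 2.753 / 0.0613 = 0.415 * 2.753 / 0.0613 = 18.64 W

18.64 W


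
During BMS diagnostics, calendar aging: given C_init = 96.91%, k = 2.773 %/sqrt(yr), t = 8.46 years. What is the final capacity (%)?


Step 1: sqrt(8.46 yr) = 2.9086
Step 2: drop = 2.773 * 2.9086 = 8.0655
Step 3: C_final = 96.91 - 8.0655 = 88.84%

88.84%


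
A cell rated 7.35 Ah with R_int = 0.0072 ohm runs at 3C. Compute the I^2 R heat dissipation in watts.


Step 1: I = C_rate * capacity = 3 * 7.35 = 22.05 A
Step 2: Q = I^2 * R = 22.05^2 * 0.0072 = 486.2 * 0.0072 = 3.501 W

3.501 W


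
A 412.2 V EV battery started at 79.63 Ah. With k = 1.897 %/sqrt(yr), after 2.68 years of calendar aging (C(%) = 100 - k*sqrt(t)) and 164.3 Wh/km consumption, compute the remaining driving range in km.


Step 1: capacity retention = 100 - 1.897 * sqrt(2.68) = 100 - 1.897 * 1.6371 = 96.894%
Step 2: C_now = 79.63 * 96.894/100 = 77.157 Ah
Step 3: E_pack = V * C_now = 412.2 * 77.157 = 31804 Wh
Step 4: range = E_pack / consumption = 31804 / 164.3 = 193.6 km

193.6 km


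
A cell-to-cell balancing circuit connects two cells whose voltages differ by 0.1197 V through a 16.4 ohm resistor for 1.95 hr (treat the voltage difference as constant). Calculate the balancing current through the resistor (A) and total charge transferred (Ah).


I_bal = dV / R = 0.1197 / 16.4 = 0.0072988 A
Q = I_bal * t = 0.0072988 * 1.95 = 0.01423 Ah

I=0.0072988 A, Q=0.01423 Ah


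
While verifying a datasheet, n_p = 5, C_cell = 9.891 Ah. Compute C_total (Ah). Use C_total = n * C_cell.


Parallel capacities add: 5 * 9.891 Ah = 49.455 Ah

49.455 Ah


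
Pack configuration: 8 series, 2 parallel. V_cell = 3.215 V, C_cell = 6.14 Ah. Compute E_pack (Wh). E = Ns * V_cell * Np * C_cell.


V_pack = 8 * 3.215 = 25.72 V
C_pack = 2 * 6.14 = 12.28 Ah
E = V_pack * C_pack = 25.72 * 12.28 = 315.8 Wh

315.8 Wh


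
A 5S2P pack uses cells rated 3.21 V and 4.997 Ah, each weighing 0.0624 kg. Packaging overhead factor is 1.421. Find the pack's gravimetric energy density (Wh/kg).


Step 1: V_pack = 5 * 3.21 = 16.05 V
Step 2: C_pack = 2 * 4.997 = 9.994 Ah
Step 3: E_pack = V_pack * C_pack = 16.05 * 9.994 = 160.4 Wh
Step 4: m_pack = 5 * 2 * 0.0624 * 1.421 = 0.8867 kg
Step 5: ED = E_pack / m_pack = 160.4 / 0.8867 = 180.9 Wh/kg

180.9 Wh/kg


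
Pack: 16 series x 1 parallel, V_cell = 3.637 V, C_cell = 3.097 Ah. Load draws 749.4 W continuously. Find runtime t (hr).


Step 1: E_pack = Ns * V_cell * Np * C_cell = 16 * 3.637 * 1 * 3.097 = 180.22 Wh
Step 2: t = E_pack / P = 180.22 / 749.4 = 0.2405 hr

0.2405 hr


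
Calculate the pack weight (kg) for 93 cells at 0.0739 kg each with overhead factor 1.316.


m_pack = n * m_cell * overhead = 93 * 0.0739 * 1.316 = 9.044 kg

9.044 kg


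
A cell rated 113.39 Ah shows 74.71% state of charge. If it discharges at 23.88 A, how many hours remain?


Step 1: remaining = SOC/100 * C_total = 74.71/100 * 113.39 = 84.714 Ah
Step 2: t = remaining / I = 84.714 / 23.88 = 3.547 hr

3.547 hr


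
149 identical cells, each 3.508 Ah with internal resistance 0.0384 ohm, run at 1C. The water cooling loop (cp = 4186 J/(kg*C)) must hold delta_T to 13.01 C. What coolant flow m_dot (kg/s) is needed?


Step 1: I = 1 * 3.508 = 3.508 A
Step 2: Q_cell = I^2 * R = 3.508^2 * 0.0384 = 0.47255 W
Step 3: Q_total = 149 * 0.47255 = 70.41 W
Step 4: m_dot = Q_total / (cp * dT) = 70.41 / (4186 * 13.01) = 0.001293 kg/s

0.001293 kg/s


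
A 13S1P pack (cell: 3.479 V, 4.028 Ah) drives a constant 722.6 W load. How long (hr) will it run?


Step 1: E_pack = Ns * V_cell * Np * C_cell = 13 * 3.479 * 1 * 4.028 = 182.17 Wh
Step 2: t = E_pack / P = 182.17 / 722.6 = 0.2521 hr

0.2521 hr


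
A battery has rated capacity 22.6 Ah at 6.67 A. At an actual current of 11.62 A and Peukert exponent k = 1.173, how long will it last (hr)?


t_rated = C / I_rated = 22.6 / 6.67 = 3.3883 hr
(I_rated/I)^k = (0.57401)^1.173 = 0.52145
t = t_rated * (I_rated/I)^k = 3.3883 * 0.52145 = 1.767 hr

1.767 hr


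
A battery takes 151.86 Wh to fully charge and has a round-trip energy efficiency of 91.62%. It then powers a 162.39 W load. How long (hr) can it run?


Step 1: E_discharge = eta/100 * E_charge = 91.62/100 * 151.86 = 139.13 Wh
Step 2: t = E_discharge / P = 139.13 / 162.39 = 0.8568 hr

0.8568 hr


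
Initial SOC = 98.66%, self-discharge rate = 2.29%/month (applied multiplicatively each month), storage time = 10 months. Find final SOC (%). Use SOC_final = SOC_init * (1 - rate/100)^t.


decay = (1 - 2.29/100)^10 = 0.79321
SOC_final = 98.66 * 0.79321 = 78.26%

78.26%


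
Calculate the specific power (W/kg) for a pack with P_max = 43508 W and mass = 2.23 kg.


Specific power = 43508 W / 2.23 kg = 19510 W/kg

19510 W/kg


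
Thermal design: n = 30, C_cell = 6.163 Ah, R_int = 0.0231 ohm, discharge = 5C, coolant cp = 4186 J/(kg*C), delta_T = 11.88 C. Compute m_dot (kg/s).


Step 1: I = 5 * 6.163 = 30.815 A
Step 2: Q_cell = I^2 * R = 30.815^2 * 0.0231 = 21.935 W
Step 3: Q_total = 30 * 21.935 = 658.05 W
Step 4: m_dot = Q_total / (cp * dT) = 658.05 / (4186 * 11.88) = 0.01323 kg/s

0.01323 kg/s


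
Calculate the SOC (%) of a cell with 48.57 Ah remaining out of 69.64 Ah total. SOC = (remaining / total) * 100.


SOC% = 48.57 / 69.64 * 100 = 69.74%

69.74%


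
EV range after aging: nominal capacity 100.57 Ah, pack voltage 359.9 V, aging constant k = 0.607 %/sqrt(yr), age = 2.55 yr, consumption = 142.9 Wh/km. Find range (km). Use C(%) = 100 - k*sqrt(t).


Step 1: capacity retention = 100 - 0.607 * sqrt(2.55) = 100 - 0.607 * 1.5969 = 99.031%
Step 2: C_now = 100.57 * 99.031/100 = 99.595 Ah
Step 3: E_pack = V * C_now = 359.9 * 99.595 = 35844 Wh
Step 4: range = E_pack / consumption = 35844 / 142.9 = 250.8 km

250.8 km


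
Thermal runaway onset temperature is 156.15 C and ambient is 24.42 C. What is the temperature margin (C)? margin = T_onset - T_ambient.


margin = T_onset - T_ambient = 156.15 - 24.42 = 131.73 C

131.73 C


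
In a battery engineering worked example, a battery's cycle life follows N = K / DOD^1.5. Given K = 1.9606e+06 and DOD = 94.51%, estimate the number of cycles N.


DOD^1.5 = 918.79
N = K / DOD^1.5 = 1.9606e+06 / 918.79 = 2134

2134 cycles


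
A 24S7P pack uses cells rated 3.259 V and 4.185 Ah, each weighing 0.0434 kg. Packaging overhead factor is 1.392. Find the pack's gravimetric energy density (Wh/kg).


Step 1: V_pack = 24 * 3.259 = 78.216 V
Step 2: C_pack = 7 * 4.185 = 29.295 Ah
Step 3: E_pack = V_pack * C_pack = 78.216 * 29.295 = 2291.3 Wh
Step 4: m_pack = 24 * 7 * 0.0434 * 1.392 = 10.149 kg
Step 5: ED = E_pack / m_pack = 2291.3 / 10.149 = 225.8 Wh/kg

225.8 Wh/kg


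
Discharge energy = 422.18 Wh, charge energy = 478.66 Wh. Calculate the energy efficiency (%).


eta_e = E_dis / E_chg * 100 = 422.18 / 478.66 * 100 = 88.20%

88.20%


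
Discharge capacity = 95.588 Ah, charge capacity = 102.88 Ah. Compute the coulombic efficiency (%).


eta_c = Q_dis / Q_chg * 100 = 95.588 / 102.88 * 100 = 92.91%

92.91%


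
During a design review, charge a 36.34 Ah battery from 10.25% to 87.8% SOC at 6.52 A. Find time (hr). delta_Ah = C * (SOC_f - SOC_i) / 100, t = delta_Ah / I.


delta_Ah = 36.34 * (87.8 - 10.25) / 100 = 28.182 Ah
t = delta_Ah / I = 28.182 / 6.52 = 4.322 hr

4.322 hr


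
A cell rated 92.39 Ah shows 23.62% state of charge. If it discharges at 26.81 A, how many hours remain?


Step 1: remaining = SOC/100 * C_total = 23.62/100 * 92.39 = 21.823 Ah
Step 2: t = remaining / I = 21.823 / 26.81 = 0.8140 hr

0.8140 hr


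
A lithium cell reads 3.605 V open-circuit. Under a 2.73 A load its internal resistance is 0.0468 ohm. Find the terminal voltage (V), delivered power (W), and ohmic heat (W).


Step 1: V_terminal = OCV - I*R = 3.605 - 2.73 * 0.0468 = 3.4772 V
Step 2: P_out = V_terminal * I = 3.4772 * 2.73 = 9.493 W
Step 3: Q = I^2 * R = 2.73^2 * 0.0468 = 0.3488 W

V=3.4772 V, P=9.493 W, Q=0.3488 W


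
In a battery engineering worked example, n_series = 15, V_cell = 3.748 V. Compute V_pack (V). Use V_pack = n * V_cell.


Series voltages add: 15 * 3.748 V = 56.22 V

56.22 V


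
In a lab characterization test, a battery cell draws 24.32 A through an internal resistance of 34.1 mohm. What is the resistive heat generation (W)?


Convert: R = 34.1 mohm = 0.0341 ohm
Q = I^2 * R = 24.32^2 * 0.0341 = 20.17 W

20.17 W


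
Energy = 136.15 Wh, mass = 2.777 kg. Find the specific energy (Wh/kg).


Specific energy = 136.15 Wh / 2.777 kg = 49.03 Wh/kg

49.03 Wh/kg


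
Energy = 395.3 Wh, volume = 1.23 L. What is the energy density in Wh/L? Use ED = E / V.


ED = E / V = 395.3 / 1.23 = 321.4 Wh/L

321.4 Wh/L


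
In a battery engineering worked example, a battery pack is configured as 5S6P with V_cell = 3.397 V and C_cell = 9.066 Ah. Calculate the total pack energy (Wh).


V_pack = 5 * 3.397 = 16.985 V
C_pack = 6 * 9.066 = 54.396 Ah
E = V_pack * C_pack = 16.985 * 54.396 = 923.9 Wh

923.9 Wh


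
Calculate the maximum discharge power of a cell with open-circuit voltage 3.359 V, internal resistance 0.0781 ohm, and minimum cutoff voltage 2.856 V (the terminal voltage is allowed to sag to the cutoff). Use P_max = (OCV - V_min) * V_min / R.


P_max = (OCV - V_min) * V_min / R = (3.359 - 2.856) * 2.856 / 0.0781 = 0.503 * 2.856 / 0.0781 = 18.39 W

18.39 W


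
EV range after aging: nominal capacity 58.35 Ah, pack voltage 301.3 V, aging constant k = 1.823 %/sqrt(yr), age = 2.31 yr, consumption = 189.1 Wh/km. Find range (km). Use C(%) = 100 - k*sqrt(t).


Step 1: capacity retention = 100 - 1.823 * sqrt(2.31) = 100 - 1.823 * 1.5199 = 97.229%
Step 2: C_now = 58.35 * 97.229/100 = 56.733 Ah
Step 3: E_pack = V * C_now = 301.3 * 56.733 = 17094 Wh
Step 4: range = E_pack / consumption = 17094 / 189.1 = 90.40 km

90.40 km


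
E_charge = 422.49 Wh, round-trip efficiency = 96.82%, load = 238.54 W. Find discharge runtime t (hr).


Step 1: E_discharge = eta/100 * E_charge = 96.82/100 * 422.49 = 409.05 Wh
Step 2: t = E_discharge / P = 409.05 / 238.54 = 1.715 hr

1.715 hr


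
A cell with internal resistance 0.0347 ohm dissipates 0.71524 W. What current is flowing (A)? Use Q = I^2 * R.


I = sqrt(Q / R) = sqrt(0.71524 / 0.0347) = sqrt(20.612) = 4.540 A

4.540 A


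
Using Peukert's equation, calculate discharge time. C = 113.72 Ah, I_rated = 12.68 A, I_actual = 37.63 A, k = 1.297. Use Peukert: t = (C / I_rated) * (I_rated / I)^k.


t_rated = C / I_rated = 113.72 / 12.68 = 8.9685 hr
(I_rated/I)^k = (0.33697)^1.297 = 0.24394
t = t_rated * (I_rated/I)^k = 8.9685 * 0.24394 = 2.188 hr

2.188 hr


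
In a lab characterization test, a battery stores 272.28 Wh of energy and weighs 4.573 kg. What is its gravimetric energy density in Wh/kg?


Specific energy = 272.28 Wh / 4.573 kg = 59.54 Wh/kg

59.54 Wh/kg


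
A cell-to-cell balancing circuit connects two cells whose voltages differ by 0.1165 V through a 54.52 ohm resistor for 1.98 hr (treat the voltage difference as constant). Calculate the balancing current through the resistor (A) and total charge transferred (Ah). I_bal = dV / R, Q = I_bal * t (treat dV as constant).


I_bal = dV / R = 0.1165 / 54.52 = 0.0021368 A
Q = I_bal * t = 0.0021368 * 1.98 = 0.004231 Ah

I=0.0021368 A, Q=0.004231 Ah


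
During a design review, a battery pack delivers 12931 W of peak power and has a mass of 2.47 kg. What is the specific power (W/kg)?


SP = P / m = 12931 / 2.47 = 5235 W/kg

5235 W/kg


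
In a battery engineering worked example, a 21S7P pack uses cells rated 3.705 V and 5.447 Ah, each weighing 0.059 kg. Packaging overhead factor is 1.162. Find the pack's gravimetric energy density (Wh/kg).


Step 1: V_pack = 21 * 3.705 = 77.805 V
Step 2: C_pack = 7 * 5.447 = 38.129 Ah
Step 3: E_pack = V_pack * C_pack = 77.805 * 38.129 = 2966.6 Wh
Step 4: m_pack = 21 * 7 * 0.059 * 1.162 = 10.078 kg
Step 5: ED = E_pack / m_pack = 2966.6 / 10.078 = 294.4 Wh/kg

294.4 Wh/kg


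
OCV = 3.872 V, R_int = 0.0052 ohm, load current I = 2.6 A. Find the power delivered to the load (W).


Step 1: V_terminal = OCV - I*R = 3.872 - 2.6 * 0.0052 = 3.8585 V
Step 2: P_out = V_terminal * I = 3.8585 * 2.6 = 10.03 W

10.03 W


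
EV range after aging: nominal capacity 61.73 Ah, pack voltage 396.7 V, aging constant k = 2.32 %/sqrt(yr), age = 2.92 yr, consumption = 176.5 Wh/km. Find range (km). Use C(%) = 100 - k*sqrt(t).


Step 1: capacity retention = 100 - 2.32 * sqrt(2.92) = 100 - 2.32 * 1.7088 = 96.036%
Step 2: C_now = 61.73 * 96.036/100 = 59.283 Ah
Step 3: E_pack = V * C_now = 396.7 * 59.283 = 23518 Wh
Step 4: range = E_pack / consumption = 23518 / 176.5 = 133.2 km

133.2 km


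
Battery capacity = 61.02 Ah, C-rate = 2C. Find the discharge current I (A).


I = C_rate * capacity = 2 * 61.02 = 122.04 A

122.04 A


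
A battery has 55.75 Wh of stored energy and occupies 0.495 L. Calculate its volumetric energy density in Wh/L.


Volumetric ED = 55.75 Wh / 0.495 L = 112.6 Wh/L

112.6 Wh/L


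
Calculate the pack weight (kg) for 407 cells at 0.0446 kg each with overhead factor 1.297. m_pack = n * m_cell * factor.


m_pack = n * m_cell * overhead = 407 * 0.0446 * 1.297 = 23.54 kg

23.54 kg


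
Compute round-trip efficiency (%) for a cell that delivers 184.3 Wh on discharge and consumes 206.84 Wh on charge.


eta_e = E_dis / E_chg * 100 = 184.3 / 206.84 * 100 = 89.10%

89.10%


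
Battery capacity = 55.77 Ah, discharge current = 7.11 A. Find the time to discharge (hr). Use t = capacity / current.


Runtime = 55.77 Ah / 7.11 A = 7.844 hr

7.844 hr


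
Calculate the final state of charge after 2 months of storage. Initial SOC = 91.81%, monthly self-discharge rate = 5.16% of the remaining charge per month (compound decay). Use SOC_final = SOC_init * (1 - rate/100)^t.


decay = (1 - 5.16/100)^2 = 0.89946
SOC_final = 91.81 * 0.89946 = 82.58%

82.58%


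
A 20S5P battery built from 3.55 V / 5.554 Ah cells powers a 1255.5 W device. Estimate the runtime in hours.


Step 1: E_pack = Ns * V_cell * Np * C_cell = 20 * 3.55 * 5 * 5.554 = 1971.7 Wh
Step 2: t = E_pack / P = 1971.7 / 1255.5 = 1.570 hr

1.570 hr


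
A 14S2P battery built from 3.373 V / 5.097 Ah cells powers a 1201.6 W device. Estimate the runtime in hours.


Step 1: E_pack = Ns * V_cell * Np * C_cell = 14 * 3.373 * 2 * 5.097 = 481.38 Wh
Step 2: t = E_pack / P = 481.38 / 1201.6 = 0.4006 hr

0.4006 hr


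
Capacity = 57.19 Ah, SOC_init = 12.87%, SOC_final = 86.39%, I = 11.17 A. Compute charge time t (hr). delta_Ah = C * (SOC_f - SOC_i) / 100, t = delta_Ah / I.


delta_Ah = 57.19 * (86.39 - 12.87) / 100 = 42.046 Ah
t = delta_Ah / I = 42.046 / 11.17 = 3.764 hr

3.764 hr


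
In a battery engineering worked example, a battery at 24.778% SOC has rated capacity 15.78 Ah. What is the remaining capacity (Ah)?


remaining = SOC / 100 * total = 24.778 / 100 * 15.78 = 3.910 Ah

3.910 Ah


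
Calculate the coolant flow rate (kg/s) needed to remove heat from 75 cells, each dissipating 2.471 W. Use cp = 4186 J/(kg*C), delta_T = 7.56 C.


Step 1: Total heat Q = 75 * 2.471 W = 185.33 W
Step 2: denom = cp * dT = 4186 * 7.56 = 31646
Step 3: m_dot = 185.33 / 31646 = 0.005856 kg/s

0.005856 kg/s


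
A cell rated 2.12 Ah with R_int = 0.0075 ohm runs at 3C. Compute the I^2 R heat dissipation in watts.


Step 1: I = C_rate * capacity = 3 * 2.12 = 6.36 A
Step 2: Q = I^2 * R = 6.36^2 * 0.0075 = 40.45 * 0.0075 = 0.3034 W

0.3034 W


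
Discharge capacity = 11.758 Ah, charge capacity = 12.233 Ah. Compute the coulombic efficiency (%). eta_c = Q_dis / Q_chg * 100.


eta_c = Q_dis / Q_chg * 100 = 11.758 / 12.233 * 100 = 96.12%

96.12%


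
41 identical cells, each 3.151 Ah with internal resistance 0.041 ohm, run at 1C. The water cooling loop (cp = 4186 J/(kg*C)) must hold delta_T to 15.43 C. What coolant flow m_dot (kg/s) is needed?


Step 1: I = 1 * 3.151 = 3.151 A
Step 2: Q_cell = I^2 * R = 3.151^2 * 0.041 = 0.40708 W
Step 3: Q_total = 41 * 0.40708 = 16.69 W
Step 4: m_dot = Q_total / (cp * dT) = 16.69 / (4186 * 15.43) = 2.584e-04 kg/s

2.584e-04 kg/s


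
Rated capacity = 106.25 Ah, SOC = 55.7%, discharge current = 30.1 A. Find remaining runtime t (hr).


Step 1: remaining = SOC/100 * C_total = 55.7/100 * 106.25 = 59.181 Ah
Step 2: t = remaining / I = 59.181 / 30.1 = 1.966 hr

1.966 hr


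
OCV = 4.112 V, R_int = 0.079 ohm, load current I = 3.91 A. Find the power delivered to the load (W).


Step 1: V_terminal = OCV - I*R = 4.112 - 3.91 * 0.079 = 3.8031 V
Step 2: P_out = V_terminal * I = 3.8031 * 3.91 = 14.87 W

14.87 W
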